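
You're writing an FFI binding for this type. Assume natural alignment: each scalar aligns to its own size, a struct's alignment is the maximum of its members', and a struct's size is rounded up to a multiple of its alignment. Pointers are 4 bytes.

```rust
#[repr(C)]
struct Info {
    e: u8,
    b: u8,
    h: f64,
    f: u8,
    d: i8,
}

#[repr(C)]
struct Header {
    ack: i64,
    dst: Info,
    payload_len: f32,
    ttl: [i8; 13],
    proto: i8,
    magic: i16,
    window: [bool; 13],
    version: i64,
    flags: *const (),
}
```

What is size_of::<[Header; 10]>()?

880

Info: 0..1  e  (1B, 1-aligned); 1..2  b  (1B, 1-aligned); 2..8  -- padding (6B); 8..16  h  (8B, 8-aligned); 16..17  f  (1B, 1-aligned); 17..18  d  (1B, 1-aligned); 18..24  -- tail padding (6B); sizeof = 24, alignof = 8
0..8  ack  (8B, 8-aligned)
8..32  dst  (24B, 8-aligned)
32..36  payload_len  (4B, 4-aligned)
36..49  ttl  (13B, 1-aligned)
49..50  proto  (1B, 1-aligned)
50..52  magic  (2B, 2-aligned)
52..65  window  (13B, 1-aligned)
65..72  -- padding (7B)
72..80  version  (8B, 8-aligned)
80..84  flags  (4B, 4-aligned)
84..88  -- tail padding (4B)
sizeof = 88, alignof = 8
array of 10: 10 × 88 = 880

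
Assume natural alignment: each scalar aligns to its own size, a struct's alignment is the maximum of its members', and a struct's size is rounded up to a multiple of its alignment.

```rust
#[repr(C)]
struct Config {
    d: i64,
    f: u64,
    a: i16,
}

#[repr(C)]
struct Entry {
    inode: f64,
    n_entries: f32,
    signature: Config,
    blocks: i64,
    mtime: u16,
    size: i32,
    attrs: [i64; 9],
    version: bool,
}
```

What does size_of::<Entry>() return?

Config: 0..8  d  (8B, 8-aligned); 8..16  f  (8B, 8-aligned); 16..18  a  (2B, 2-aligned); 18..24  -- tail padding (6B); sizeof = 24, alignof = 8
0..8  inode  (8B, 8-aligned)
8..12  n_entries  (4B, 4-aligned)
12..16  -- padding (4B)
16..40  signature  (24B, 8-aligned)
40..48  blocks  (8B, 8-aligned)
48..50  mtime  (2B, 2-aligned)
50..52  -- padding (2B)
52..56  size  (4B, 4-aligned)
56..128  attrs  (72B, 8-aligned)
128..129  version  (1B, 1-aligned)
129..136  -- tail padding (7B)
sizeof = 136, alignof = 8

136 bytes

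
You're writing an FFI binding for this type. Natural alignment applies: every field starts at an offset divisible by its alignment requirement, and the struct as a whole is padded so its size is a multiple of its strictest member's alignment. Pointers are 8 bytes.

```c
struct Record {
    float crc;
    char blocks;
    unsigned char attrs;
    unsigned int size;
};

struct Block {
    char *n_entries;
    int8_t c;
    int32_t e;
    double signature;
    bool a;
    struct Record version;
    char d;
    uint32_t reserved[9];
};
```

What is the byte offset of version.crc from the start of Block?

28

Record: 0..4  crc  (4B, 4-aligned); 4..5  blocks  (1B, 1-aligned); 5..6  attrs  (1B, 1-aligned); 6..8  -- padding (2B); 8..12  size  (4B, 4-aligned); sizeof = 12, alignof = 4
0..8  n_entries  (8B, 8-aligned)
8..9  c  (1B, 1-aligned)
9..12  -- padding (3B)
12..16  e  (4B, 4-aligned)
16..24  signature  (8B, 8-aligned)
24..25  a  (1B, 1-aligned)
25..28  -- padding (3B)
28..40  version  (12B, 4-aligned)
within Record: crc at 0
28 + 0 = 28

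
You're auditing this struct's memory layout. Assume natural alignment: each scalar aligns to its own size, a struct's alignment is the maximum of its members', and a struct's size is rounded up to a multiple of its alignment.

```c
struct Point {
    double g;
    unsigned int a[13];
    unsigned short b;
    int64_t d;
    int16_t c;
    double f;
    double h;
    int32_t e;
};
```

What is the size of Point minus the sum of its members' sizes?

g at 0 (size 8, align 8) → ends 8
a at 8 (size 52, align 4) → ends 60
b at 60 (size 2, align 2) → ends 62
pad 2 to align 8 for d
d at 64 (size 8, align 8) → ends 72
c at 72 (size 2, align 2) → ends 74
pad 6 to align 8 for f
f at 80 (size 8, align 8) → ends 88
h at 88 (size 8, align 8) → ends 96
e at 96 (size 4, align 4) → ends 100
tail pad 4 to reach multiple of 8
total 104 bytes, alignment 8
data bytes 92, size 104 → padding 12

12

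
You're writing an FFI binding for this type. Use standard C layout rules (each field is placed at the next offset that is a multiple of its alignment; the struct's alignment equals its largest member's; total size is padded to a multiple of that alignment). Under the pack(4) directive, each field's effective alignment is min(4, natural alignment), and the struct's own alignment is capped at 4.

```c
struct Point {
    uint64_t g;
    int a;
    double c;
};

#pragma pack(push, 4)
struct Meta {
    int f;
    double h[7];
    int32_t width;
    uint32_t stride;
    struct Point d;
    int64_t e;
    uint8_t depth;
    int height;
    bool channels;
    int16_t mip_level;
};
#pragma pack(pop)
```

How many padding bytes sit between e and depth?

Point: 0..8  g  (8B, 8-aligned); 8..12  a  (4B, 4-aligned); 12..16  -- padding (4B); 16..24  c  (8B, 8-aligned); sizeof = 24, alignof = 8
0..4  f  (4B, 4-aligned)
4..60  h  (56B, 4-aligned)
60..64  width  (4B, 4-aligned)
64..68  stride  (4B, 4-aligned)
68..92  d  (24B, 4-aligned)
92..100  e  (8B, 4-aligned)
100..101  depth  (1B, 1-aligned)

0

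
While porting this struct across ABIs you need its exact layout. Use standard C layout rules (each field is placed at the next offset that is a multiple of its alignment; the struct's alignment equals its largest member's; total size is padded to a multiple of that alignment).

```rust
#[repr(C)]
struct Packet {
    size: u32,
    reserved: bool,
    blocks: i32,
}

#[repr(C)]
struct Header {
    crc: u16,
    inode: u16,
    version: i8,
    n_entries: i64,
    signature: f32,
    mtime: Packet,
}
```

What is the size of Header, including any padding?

32

Packet: @0: size [4B, align 4] → 4; @4: reserved [1B, align 1] → 5; +3 pad (align 4); @8: blocks [4B, align 4] → 12; size 12, align 4
@0: crc [2B, align 2] → 2
@2: inode [2B, align 2] → 4
@4: version [1B, align 1] → 5
+3 pad (align 8)
@8: n_entries [8B, align 8] → 16
@16: signature [4B, align 4] → 20
@20: mtime [12B, align 4] → 32
size 32, align 8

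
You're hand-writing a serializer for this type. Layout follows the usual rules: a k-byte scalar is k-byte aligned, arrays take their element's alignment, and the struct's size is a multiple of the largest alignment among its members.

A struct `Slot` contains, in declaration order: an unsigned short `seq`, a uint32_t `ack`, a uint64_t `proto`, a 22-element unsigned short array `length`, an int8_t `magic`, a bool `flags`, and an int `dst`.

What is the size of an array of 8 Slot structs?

576

@0: seq [2B, align 2] → 2
+2 pad (align 4)
@4: ack [4B, align 4] → 8
@8: proto [8B, align 8] → 16
@16: length [44B, align 2] → 60
@60: magic [1B, align 1] → 61
@61: flags [1B, align 1] → 62
+2 pad (align 4)
@64: dst [4B, align 4] → 68
+4 tail pad (align 8)
size 72, align 8
array of 8: 8 × 72 = 576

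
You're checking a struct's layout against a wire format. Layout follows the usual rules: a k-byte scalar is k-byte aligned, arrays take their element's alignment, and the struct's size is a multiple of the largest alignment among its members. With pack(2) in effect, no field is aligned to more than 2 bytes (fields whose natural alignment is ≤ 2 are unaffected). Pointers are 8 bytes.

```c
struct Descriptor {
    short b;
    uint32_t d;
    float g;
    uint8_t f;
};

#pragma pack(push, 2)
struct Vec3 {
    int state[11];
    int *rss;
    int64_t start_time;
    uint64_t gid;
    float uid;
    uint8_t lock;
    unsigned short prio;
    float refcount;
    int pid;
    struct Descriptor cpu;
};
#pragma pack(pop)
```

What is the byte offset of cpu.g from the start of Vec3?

Descriptor: 0..2  b  (2B, 2-aligned); 2..4  -- padding (2B); 4..8  d  (4B, 4-aligned); 8..12  g  (4B, 4-aligned); 12..13  f  (1B, 1-aligned); 13..16  -- tail padding (3B); sizeof = 16, alignof = 4
0..44  state  (44B, 2-aligned)
44..52  rss  (8B, 2-aligned)
52..60  start_time  (8B, 2-aligned)
60..68  gid  (8B, 2-aligned)
68..72  uid  (4B, 2-aligned)
72..73  lock  (1B, 1-aligned)
73..74  -- padding (1B)
74..76  prio  (2B, 2-aligned)
76..80  refcount  (4B, 2-aligned)
80..84  pid  (4B, 2-aligned)
84..100  cpu  (16B, 2-aligned)
within Descriptor: g at 8
84 + 8 = 92

92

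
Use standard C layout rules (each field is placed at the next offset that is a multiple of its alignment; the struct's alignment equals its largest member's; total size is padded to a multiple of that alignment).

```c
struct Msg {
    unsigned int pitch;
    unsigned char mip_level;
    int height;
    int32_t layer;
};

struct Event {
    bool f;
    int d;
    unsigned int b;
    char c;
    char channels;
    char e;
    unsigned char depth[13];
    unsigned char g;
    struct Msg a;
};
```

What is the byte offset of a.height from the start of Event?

Msg: @0: pitch [4B, align 4] → 4; @4: mip_level [1B, align 1] → 5; +3 pad (align 4); @8: height [4B, align 4] → 12; @12: layer [4B, align 4] → 16; size 16, align 4
@0: f [1B, align 1] → 1
+3 pad (align 4)
@4: d [4B, align 4] → 8
@8: b [4B, align 4] → 12
@12: c [1B, align 1] → 13
@13: channels [1B, align 1] → 14
@14: e [1B, align 1] → 15
@15: depth [13B, align 1] → 28
@28: g [1B, align 1] → 29
+3 pad (align 4)
@32: a [16B, align 4] → 48
within Msg: height at 8
32 + 8 = 40

40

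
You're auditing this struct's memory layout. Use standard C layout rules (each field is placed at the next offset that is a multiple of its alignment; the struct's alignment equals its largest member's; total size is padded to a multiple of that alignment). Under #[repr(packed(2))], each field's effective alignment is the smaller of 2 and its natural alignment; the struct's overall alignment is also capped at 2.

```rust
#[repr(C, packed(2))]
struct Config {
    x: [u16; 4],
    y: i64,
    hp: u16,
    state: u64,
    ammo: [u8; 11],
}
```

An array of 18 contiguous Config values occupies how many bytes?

0..8  x  (8B, 2-aligned)
8..16  y  (8B, 2-aligned)
16..18  hp  (2B, 2-aligned)
18..26  state  (8B, 2-aligned)
26..37  ammo  (11B, 1-aligned)
37..38  -- tail padding (1B)
sizeof = 38, alignof = 2
array of 18: 18 × 38 = 684

684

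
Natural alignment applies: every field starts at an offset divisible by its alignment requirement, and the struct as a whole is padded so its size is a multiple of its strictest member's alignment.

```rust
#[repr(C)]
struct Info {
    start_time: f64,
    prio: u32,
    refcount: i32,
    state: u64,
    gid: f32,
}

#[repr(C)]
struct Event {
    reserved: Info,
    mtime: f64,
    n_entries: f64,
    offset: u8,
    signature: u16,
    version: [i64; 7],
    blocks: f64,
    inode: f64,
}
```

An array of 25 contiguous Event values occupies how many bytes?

Info: 0..8  start_time  (8B, 8-aligned); 8..12  prio  (4B, 4-aligned); 12..16  refcount  (4B, 4-aligned); 16..24  state  (8B, 8-aligned); 24..28  gid  (4B, 4-aligned); 28..32  -- tail padding (4B); sizeof = 32, alignof = 8
0..32  reserved  (32B, 8-aligned)
32..40  mtime  (8B, 8-aligned)
40..48  n_entries  (8B, 8-aligned)
48..49  offset  (1B, 1-aligned)
49..50  -- padding (1B)
50..52  signature  (2B, 2-aligned)
52..56  -- padding (4B)
56..112  version  (56B, 8-aligned)
112..120  blocks  (8B, 8-aligned)
120..128  inode  (8B, 8-aligned)
sizeof = 128, alignof = 8
array of 25: 25 × 128 = 3200

3200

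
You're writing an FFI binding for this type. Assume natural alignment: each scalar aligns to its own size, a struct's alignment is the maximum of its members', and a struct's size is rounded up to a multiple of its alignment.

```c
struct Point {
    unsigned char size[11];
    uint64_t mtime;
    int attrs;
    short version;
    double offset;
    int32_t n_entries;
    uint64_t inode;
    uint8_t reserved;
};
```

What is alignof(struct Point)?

member alignments: size=1, mtime=8, attrs=4, version=2, offset=8, n_entries=4, inode=8, reserved=1
max = 8

8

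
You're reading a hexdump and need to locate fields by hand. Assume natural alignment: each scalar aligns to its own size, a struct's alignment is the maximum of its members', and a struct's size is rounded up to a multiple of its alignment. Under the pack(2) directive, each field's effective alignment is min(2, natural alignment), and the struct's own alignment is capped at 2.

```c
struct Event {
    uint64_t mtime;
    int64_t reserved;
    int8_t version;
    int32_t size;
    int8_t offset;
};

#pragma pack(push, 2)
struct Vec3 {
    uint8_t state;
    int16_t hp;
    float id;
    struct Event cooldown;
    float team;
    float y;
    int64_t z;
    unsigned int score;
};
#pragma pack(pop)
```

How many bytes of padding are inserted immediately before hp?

1

Event: mtime at 0 (size 8, align 8) → ends 8; reserved at 8 (size 8, align 8) → ends 16; version at 16 (size 1, align 1) → ends 17; pad 3 to align 4 for size; size at 20 (size 4, align 4) → ends 24; offset at 24 (size 1, align 1) → ends 25; tail pad 7 to reach multiple of 8; total 32 bytes, alignment 8
state at 0 (size 1, align 1) → ends 1
pad 1 to align 2 for hp
hp at 2 (size 2, align 2) → ends 4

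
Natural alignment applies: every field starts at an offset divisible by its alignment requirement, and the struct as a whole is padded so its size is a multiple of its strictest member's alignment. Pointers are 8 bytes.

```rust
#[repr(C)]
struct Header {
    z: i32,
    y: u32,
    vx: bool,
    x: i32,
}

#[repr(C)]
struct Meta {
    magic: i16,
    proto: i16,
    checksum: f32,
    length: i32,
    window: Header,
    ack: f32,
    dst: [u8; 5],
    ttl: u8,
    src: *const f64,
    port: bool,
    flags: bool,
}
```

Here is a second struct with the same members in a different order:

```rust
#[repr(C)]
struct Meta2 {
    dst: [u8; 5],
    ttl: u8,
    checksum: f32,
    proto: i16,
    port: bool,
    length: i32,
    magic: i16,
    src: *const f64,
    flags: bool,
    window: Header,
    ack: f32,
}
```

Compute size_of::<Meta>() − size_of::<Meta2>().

0

Header: @0: z [4B, align 4] → 4; @4: y [4B, align 4] → 8; @8: vx [1B, align 1] → 9; +3 pad (align 4); @12: x [4B, align 4] → 16; size 16, align 4
@0: magic [2B, align 2] → 2
@2: proto [2B, align 2] → 4
@4: checksum [4B, align 4] → 8
@8: length [4B, align 4] → 12
@12: window [16B, align 4] → 28
@28: ack [4B, align 4] → 32
@32: dst [5B, align 1] → 37
@37: ttl [1B, align 1] → 38
+2 pad (align 8)
@40: src [8B, align 8] → 48
@48: port [1B, align 1] → 49
@49: flags [1B, align 1] → 50
+6 tail pad (align 8)
size 56, align 8
— Meta2 —
@0: dst [5B, align 1] → 5
@5: ttl [1B, align 1] → 6
+2 pad (align 4)
@8: checksum [4B, align 4] → 12
@12: proto [2B, align 2] → 14
@14: port [1B, align 1] → 15
+1 pad (align 4)
@16: length [4B, align 4] → 20
@20: magic [2B, align 2] → 22
+2 pad (align 8)
@24: src [8B, align 8] → 32
@32: flags [1B, align 1] → 33
+3 pad (align 4)
@36: window [16B, align 4] → 52
@52: ack [4B, align 4] → 56
size 56, align 8
56 − 56 = 0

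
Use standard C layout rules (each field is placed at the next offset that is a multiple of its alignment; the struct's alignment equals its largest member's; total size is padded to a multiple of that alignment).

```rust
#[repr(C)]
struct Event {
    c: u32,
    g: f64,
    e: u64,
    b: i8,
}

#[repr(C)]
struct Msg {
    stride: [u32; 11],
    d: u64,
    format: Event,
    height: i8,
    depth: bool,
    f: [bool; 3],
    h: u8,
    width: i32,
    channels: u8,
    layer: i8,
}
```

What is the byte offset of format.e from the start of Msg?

72

Event: 0..4  c  (4B, 4-aligned); 4..8  -- padding (4B); 8..16  g  (8B, 8-aligned); 16..24  e  (8B, 8-aligned); 24..25  b  (1B, 1-aligned); 25..32  -- tail padding (7B); sizeof = 32, alignof = 8
0..44  stride  (44B, 4-aligned)
44..48  -- padding (4B)
48..56  d  (8B, 8-aligned)
56..88  format  (32B, 8-aligned)
within Event: e at 16
56 + 16 = 72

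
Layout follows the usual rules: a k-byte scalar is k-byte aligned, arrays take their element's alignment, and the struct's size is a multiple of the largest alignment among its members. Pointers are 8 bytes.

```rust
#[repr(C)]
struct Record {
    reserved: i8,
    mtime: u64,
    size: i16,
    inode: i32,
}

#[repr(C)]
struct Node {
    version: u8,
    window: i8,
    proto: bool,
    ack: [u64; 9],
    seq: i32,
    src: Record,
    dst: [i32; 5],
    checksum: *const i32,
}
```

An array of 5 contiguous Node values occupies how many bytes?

720

Record: 0..1  reserved  (1B, 1-aligned); 1..8  -- padding (7B); 8..16  mtime  (8B, 8-aligned); 16..18  size  (2B, 2-aligned); 18..20  -- padding (2B); 20..24  inode  (4B, 4-aligned); sizeof = 24, alignof = 8
0..1  version  (1B, 1-aligned)
1..2  window  (1B, 1-aligned)
2..3  proto  (1B, 1-aligned)
3..8  -- padding (5B)
8..80  ack  (72B, 8-aligned)
80..84  seq  (4B, 4-aligned)
84..88  -- padding (4B)
88..112  src  (24B, 8-aligned)
112..132  dst  (20B, 4-aligned)
132..136  -- padding (4B)
136..144  checksum  (8B, 8-aligned)
sizeof = 144, alignof = 8
array of 5: 5 × 144 = 720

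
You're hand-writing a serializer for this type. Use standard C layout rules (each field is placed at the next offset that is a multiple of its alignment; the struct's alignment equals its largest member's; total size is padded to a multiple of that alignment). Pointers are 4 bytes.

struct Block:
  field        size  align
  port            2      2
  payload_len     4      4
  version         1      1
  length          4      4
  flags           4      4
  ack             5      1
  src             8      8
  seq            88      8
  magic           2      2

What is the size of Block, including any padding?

136

port at 0 (size 2, align 2) → ends 2
pad 2 to align 4 for payload_len
payload_len at 4 (size 4, align 4) → ends 8
version at 8 (size 1, align 1) → ends 9
pad 3 to align 4 for length
length at 12 (size 4, align 4) → ends 16
flags at 16 (size 4, align 4) → ends 20
ack at 20 (size 5, align 1) → ends 25
pad 7 to align 8 for src
src at 32 (size 8, align 8) → ends 40
seq at 40 (size 88, align 8) → ends 128
magic at 128 (size 2, align 2) → ends 130
tail pad 6 to reach multiple of 8
total 136 bytes, alignment 8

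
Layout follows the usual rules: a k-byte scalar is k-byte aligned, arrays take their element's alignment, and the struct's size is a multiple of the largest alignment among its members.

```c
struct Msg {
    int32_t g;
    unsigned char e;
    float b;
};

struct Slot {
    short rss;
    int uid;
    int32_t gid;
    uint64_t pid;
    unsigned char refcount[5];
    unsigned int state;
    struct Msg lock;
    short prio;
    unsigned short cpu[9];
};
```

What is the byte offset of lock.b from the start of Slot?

Msg: 0..4  g  (4B, 4-aligned); 4..5  e  (1B, 1-aligned); 5..8  -- padding (3B); 8..12  b  (4B, 4-aligned); sizeof = 12, alignof = 4
0..2  rss  (2B, 2-aligned)
2..4  -- padding (2B)
4..8  uid  (4B, 4-aligned)
8..12  gid  (4B, 4-aligned)
12..16  -- padding (4B)
16..24  pid  (8B, 8-aligned)
24..29  refcount  (5B, 1-aligned)
29..32  -- padding (3B)
32..36  state  (4B, 4-aligned)
36..48  lock  (12B, 4-aligned)
within Msg: b at 8
36 + 8 = 44

44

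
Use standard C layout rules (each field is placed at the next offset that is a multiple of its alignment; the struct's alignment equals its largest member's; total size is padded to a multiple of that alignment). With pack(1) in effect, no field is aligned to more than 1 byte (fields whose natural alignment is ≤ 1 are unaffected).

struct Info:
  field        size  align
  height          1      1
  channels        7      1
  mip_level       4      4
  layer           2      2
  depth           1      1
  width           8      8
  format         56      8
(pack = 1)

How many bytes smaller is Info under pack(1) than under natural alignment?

natural layout:
  0..1  height  (1B, 1-aligned)
  1..8  channels  (7B, 1-aligned)
  8..12  mip_level  (4B, 4-aligned)
  12..14  layer  (2B, 2-aligned)
  14..15  depth  (1B, 1-aligned)
  15..16  -- padding (1B)
  16..24  width  (8B, 8-aligned)
  24..80  format  (56B, 8-aligned)
  sizeof = 80, alignof = 8
packed(1) layout:
  0..1  height  (1B, 1-aligned)
  1..8  channels  (7B, 1-aligned)
  8..12  mip_level  (4B, 1-aligned)
  12..14  layer  (2B, 1-aligned)
  14..15  depth  (1B, 1-aligned)
  15..23  width  (8B, 1-aligned)
  23..79  format  (56B, 1-aligned)
  sizeof = 79, alignof = 1
80 − 79 = 1

1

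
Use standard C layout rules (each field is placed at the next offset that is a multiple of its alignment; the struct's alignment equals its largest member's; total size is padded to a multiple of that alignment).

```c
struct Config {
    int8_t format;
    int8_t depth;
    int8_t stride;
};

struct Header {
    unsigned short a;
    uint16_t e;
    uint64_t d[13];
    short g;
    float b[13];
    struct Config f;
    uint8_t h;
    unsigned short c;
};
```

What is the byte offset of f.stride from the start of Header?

Config: 0..1  format  (1B, 1-aligned); 1..2  depth  (1B, 1-aligned); 2..3  stride  (1B, 1-aligned); sizeof = 3, alignof = 1
0..2  a  (2B, 2-aligned)
2..4  e  (2B, 2-aligned)
4..8  -- padding (4B)
8..112  d  (104B, 8-aligned)
112..114  g  (2B, 2-aligned)
114..116  -- padding (2B)
116..168  b  (52B, 4-aligned)
168..171  f  (3B, 1-aligned)
within Config: stride at 2
168 + 2 = 170

170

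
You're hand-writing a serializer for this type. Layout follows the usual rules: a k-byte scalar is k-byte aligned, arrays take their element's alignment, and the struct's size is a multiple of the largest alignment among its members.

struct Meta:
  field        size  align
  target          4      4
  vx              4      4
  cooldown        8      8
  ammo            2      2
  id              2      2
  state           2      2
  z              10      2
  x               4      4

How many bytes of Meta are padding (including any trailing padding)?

target at 0 (size 4, align 4) → ends 4
vx at 4 (size 4, align 4) → ends 8
cooldown at 8 (size 8, align 8) → ends 16
ammo at 16 (size 2, align 2) → ends 18
id at 18 (size 2, align 2) → ends 20
state at 20 (size 2, align 2) → ends 22
z at 22 (size 10, align 2) → ends 32
x at 32 (size 4, align 4) → ends 36
tail pad 4 to reach multiple of 8
total 40 bytes, alignment 8
data bytes 36, size 40 → padding 4

4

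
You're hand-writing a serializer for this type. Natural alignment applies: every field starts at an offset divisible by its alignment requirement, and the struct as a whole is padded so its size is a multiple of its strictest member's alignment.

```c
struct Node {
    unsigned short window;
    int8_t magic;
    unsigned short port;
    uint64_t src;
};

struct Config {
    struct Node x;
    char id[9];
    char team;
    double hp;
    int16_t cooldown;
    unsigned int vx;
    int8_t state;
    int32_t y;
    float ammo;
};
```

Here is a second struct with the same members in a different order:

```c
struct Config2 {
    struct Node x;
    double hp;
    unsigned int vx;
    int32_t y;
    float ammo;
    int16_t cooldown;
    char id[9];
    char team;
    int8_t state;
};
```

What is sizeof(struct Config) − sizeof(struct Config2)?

8

Node: 0..2  window  (2B, 2-aligned); 2..3  magic  (1B, 1-aligned); 3..4  -- padding (1B); 4..6  port  (2B, 2-aligned); 6..8  -- padding (2B); 8..16  src  (8B, 8-aligned); sizeof = 16, alignof = 8
0..16  x  (16B, 8-aligned)
16..25  id  (9B, 1-aligned)
25..26  team  (1B, 1-aligned)
26..32  -- padding (6B)
32..40  hp  (8B, 8-aligned)
40..42  cooldown  (2B, 2-aligned)
42..44  -- padding (2B)
44..48  vx  (4B, 4-aligned)
48..49  state  (1B, 1-aligned)
49..52  -- padding (3B)
52..56  y  (4B, 4-aligned)
56..60  ammo  (4B, 4-aligned)
60..64  -- tail padding (4B)
sizeof = 64, alignof = 8
— Config2 —
0..16  x  (16B, 8-aligned)
16..24  hp  (8B, 8-aligned)
24..28  vx  (4B, 4-aligned)
28..32  y  (4B, 4-aligned)
32..36  ammo  (4B, 4-aligned)
36..38  cooldown  (2B, 2-aligned)
38..47  id  (9B, 1-aligned)
47..48  team  (1B, 1-aligned)
48..49  state  (1B, 1-aligned)
49..56  -- tail padding (7B)
sizeof = 56, alignof = 8
64 − 56 = 8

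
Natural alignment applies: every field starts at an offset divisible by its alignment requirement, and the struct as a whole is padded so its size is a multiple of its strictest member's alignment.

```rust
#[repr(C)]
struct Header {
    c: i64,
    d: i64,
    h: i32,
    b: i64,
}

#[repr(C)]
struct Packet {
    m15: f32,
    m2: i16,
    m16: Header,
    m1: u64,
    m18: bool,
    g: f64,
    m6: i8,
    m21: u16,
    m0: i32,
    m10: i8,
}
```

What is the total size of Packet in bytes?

80 bytes

Header: 0..8  c  (8B, 8-aligned); 8..16  d  (8B, 8-aligned); 16..20  h  (4B, 4-aligned); 20..24  -- padding (4B); 24..32  b  (8B, 8-aligned); sizeof = 32, alignof = 8
0..4  m15  (4B, 4-aligned)
4..6  m2  (2B, 2-aligned)
6..8  -- padding (2B)
8..40  m16  (32B, 8-aligned)
40..48  m1  (8B, 8-aligned)
48..49  m18  (1B, 1-aligned)
49..56  -- padding (7B)
56..64  g  (8B, 8-aligned)
64..65  m6  (1B, 1-aligned)
65..66  -- padding (1B)
66..68  m21  (2B, 2-aligned)
68..72  m0  (4B, 4-aligned)
72..73  m10  (1B, 1-aligned)
73..80  -- tail padding (7B)
sizeof = 80, alignof = 8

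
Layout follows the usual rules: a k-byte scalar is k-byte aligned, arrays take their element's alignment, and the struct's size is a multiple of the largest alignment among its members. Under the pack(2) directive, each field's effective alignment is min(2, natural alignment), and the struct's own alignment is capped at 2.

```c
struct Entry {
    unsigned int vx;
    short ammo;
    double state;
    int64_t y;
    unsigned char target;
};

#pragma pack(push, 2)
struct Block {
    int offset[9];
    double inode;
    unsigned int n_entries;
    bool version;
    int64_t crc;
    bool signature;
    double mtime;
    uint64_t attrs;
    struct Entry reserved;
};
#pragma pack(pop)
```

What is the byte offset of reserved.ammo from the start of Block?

Entry: vx at 0 (size 4, align 4) → ends 4; ammo at 4 (size 2, align 2) → ends 6; pad 2 to align 8 for state; state at 8 (size 8, align 8) → ends 16; y at 16 (size 8, align 8) → ends 24; target at 24 (size 1, align 1) → ends 25; tail pad 7 to reach multiple of 8; total 32 bytes, alignment 8
offset at 0 (size 36, align 2) → ends 36
inode at 36 (size 8, align 2) → ends 44
n_entries at 44 (size 4, align 2) → ends 48
version at 48 (size 1, align 1) → ends 49
pad 1 to align 2 for crc
crc at 50 (size 8, align 2) → ends 58
signature at 58 (size 1, align 1) → ends 59
pad 1 to align 2 for mtime
mtime at 60 (size 8, align 2) → ends 68
attrs at 68 (size 8, align 2) → ends 76
reserved at 76 (size 32, align 2) → ends 108
within Entry: ammo at 4
76 + 4 = 80

80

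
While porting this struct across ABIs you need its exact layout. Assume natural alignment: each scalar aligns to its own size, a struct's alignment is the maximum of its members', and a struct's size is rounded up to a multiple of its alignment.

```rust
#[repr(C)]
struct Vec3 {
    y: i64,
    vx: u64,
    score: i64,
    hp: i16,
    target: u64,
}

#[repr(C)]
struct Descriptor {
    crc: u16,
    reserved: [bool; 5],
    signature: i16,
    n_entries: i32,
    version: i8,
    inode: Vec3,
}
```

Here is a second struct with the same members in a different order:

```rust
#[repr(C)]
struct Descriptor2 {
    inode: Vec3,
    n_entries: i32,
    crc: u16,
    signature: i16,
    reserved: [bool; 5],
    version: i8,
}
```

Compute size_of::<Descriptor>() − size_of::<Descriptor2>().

Vec3: @0: y [8B, align 8] → 8; @8: vx [8B, align 8] → 16; @16: score [8B, align 8] → 24; @24: hp [2B, align 2] → 26; +6 pad (align 8); @32: target [8B, align 8] → 40; size 40, align 8
@0: crc [2B, align 2] → 2
@2: reserved [5B, align 1] → 7
+1 pad (align 2)
@8: signature [2B, align 2] → 10
+2 pad (align 4)
@12: n_entries [4B, align 4] → 16
@16: version [1B, align 1] → 17
+7 pad (align 8)
@24: inode [40B, align 8] → 64
size 64, align 8
— Descriptor2 —
@0: inode [40B, align 8] → 40
@40: n_entries [4B, align 4] → 44
@44: crc [2B, align 2] → 46
@46: signature [2B, align 2] → 48
@48: reserved [5B, align 1] → 53
@53: version [1B, align 1] → 54
+2 tail pad (align 8)
size 56, align 8
64 − 56 = 8

8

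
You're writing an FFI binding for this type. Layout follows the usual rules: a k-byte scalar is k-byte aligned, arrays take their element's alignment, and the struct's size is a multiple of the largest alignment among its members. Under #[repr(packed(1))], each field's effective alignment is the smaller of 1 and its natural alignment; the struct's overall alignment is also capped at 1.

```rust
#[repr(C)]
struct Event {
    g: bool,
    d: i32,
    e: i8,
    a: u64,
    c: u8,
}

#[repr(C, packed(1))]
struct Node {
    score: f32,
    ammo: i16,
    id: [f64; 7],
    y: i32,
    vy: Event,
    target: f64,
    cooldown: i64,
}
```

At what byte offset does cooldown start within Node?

106

Event: g at 0 (size 1, align 1) → ends 1; pad 3 to align 4 for d; d at 4 (size 4, align 4) → ends 8; e at 8 (size 1, align 1) → ends 9; pad 7 to align 8 for a; a at 16 (size 8, align 8) → ends 24; c at 24 (size 1, align 1) → ends 25; tail pad 7 to reach multiple of 8; total 32 bytes, alignment 8
score at 0 (size 4, align 1) → ends 4
ammo at 4 (size 2, align 1) → ends 6
id at 6 (size 56, align 1) → ends 62
y at 62 (size 4, align 1) → ends 66
vy at 66 (size 32, align 1) → ends 98
target at 98 (size 8, align 1) → ends 106
cooldown at 106 (size 8, align 1) → ends 114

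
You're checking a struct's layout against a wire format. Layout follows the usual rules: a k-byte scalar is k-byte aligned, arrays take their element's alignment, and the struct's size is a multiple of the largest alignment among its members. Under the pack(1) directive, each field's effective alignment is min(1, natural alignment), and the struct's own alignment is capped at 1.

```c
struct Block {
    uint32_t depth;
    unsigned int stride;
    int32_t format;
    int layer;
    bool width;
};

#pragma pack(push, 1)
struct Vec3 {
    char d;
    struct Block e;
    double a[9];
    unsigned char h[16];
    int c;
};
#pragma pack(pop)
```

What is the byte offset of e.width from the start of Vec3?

17

Block: @0: depth [4B, align 4] → 4; @4: stride [4B, align 4] → 8; @8: format [4B, align 4] → 12; @12: layer [4B, align 4] → 16; @16: width [1B, align 1] → 17; +3 tail pad (align 4); size 20, align 4
@0: d [1B, align 1] → 1
@1: e [20B, align 1] → 21
within Block: width at 16
1 + 16 = 17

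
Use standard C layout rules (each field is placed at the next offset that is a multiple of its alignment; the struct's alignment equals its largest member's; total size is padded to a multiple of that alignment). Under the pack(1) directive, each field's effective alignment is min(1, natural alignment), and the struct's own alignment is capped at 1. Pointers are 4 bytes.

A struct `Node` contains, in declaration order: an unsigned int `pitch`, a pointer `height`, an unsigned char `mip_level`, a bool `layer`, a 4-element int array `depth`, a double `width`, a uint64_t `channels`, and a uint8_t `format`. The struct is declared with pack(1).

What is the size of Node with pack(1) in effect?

0..4  pitch  (4B, 1-aligned)
4..8  height  (4B, 1-aligned)
8..9  mip_level  (1B, 1-aligned)
9..10  layer  (1B, 1-aligned)
10..26  depth  (16B, 1-aligned)
26..34  width  (8B, 1-aligned)
34..42  channels  (8B, 1-aligned)
42..43  format  (1B, 1-aligned)
sizeof = 43, alignof = 1

43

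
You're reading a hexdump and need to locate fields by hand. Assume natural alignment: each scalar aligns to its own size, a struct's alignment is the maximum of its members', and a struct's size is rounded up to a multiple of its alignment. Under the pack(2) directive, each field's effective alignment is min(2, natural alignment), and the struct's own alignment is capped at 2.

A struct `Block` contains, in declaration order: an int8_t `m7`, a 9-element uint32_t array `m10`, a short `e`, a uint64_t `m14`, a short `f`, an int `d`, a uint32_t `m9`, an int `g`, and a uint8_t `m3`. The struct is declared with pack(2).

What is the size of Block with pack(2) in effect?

@0: m7 [1B, align 1] → 1
+1 pad (align 2)
@2: m10 [36B, align 2] → 38
@38: e [2B, align 2] → 40
@40: m14 [8B, align 2] → 48
@48: f [2B, align 2] → 50
@50: d [4B, align 2] → 54
@54: m9 [4B, align 2] → 58
@58: g [4B, align 2] → 62
@62: m3 [1B, align 1] → 63
+1 tail pad (align 2)
size 64, align 2

64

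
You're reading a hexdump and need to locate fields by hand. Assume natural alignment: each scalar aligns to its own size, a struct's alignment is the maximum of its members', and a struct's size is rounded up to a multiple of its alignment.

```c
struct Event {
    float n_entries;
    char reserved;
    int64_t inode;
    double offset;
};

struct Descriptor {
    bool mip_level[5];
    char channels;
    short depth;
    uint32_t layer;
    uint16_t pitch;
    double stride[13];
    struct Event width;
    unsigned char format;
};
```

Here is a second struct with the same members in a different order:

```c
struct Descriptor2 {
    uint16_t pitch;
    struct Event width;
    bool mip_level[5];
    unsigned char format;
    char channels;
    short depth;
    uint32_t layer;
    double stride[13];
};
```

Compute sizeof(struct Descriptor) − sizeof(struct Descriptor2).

0

Event: 0..4  n_entries  (4B, 4-aligned); 4..5  reserved  (1B, 1-aligned); 5..8  -- padding (3B); 8..16  inode  (8B, 8-aligned); 16..24  offset  (8B, 8-aligned); sizeof = 24, alignof = 8
0..5  mip_level  (5B, 1-aligned)
5..6  channels  (1B, 1-aligned)
6..8  depth  (2B, 2-aligned)
8..12  layer  (4B, 4-aligned)
12..14  pitch  (2B, 2-aligned)
14..16  -- padding (2B)
16..120  stride  (104B, 8-aligned)
120..144  width  (24B, 8-aligned)
144..145  format  (1B, 1-aligned)
145..152  -- tail padding (7B)
sizeof = 152, alignof = 8
— Descriptor2 —
0..2  pitch  (2B, 2-aligned)
2..8  -- padding (6B)
8..32  width  (24B, 8-aligned)
32..37  mip_level  (5B, 1-aligned)
37..38  format  (1B, 1-aligned)
38..39  channels  (1B, 1-aligned)
39..40  -- padding (1B)
40..42  depth  (2B, 2-aligned)
42..44  -- padding (2B)
44..48  layer  (4B, 4-aligned)
48..152  stride  (104B, 8-aligned)
sizeof = 152, alignof = 8
152 − 152 = 0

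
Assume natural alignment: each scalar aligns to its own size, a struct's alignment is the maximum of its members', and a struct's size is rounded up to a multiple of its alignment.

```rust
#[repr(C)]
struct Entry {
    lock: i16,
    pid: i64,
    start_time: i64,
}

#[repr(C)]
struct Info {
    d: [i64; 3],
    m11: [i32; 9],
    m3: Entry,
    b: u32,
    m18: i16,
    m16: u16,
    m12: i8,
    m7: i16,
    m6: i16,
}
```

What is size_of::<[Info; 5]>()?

Entry: @0: lock [2B, align 2] → 2; +6 pad (align 8); @8: pid [8B, align 8] → 16; @16: start_time [8B, align 8] → 24; size 24, align 8
@0: d [24B, align 8] → 24
@24: m11 [36B, align 4] → 60
+4 pad (align 8)
@64: m3 [24B, align 8] → 88
@88: b [4B, align 4] → 92
@92: m18 [2B, align 2] → 94
@94: m16 [2B, align 2] → 96
@96: m12 [1B, align 1] → 97
+1 pad (align 2)
@98: m7 [2B, align 2] → 100
@100: m6 [2B, align 2] → 102
+2 tail pad (align 8)
size 104, align 8
array of 5: 5 × 104 = 520

520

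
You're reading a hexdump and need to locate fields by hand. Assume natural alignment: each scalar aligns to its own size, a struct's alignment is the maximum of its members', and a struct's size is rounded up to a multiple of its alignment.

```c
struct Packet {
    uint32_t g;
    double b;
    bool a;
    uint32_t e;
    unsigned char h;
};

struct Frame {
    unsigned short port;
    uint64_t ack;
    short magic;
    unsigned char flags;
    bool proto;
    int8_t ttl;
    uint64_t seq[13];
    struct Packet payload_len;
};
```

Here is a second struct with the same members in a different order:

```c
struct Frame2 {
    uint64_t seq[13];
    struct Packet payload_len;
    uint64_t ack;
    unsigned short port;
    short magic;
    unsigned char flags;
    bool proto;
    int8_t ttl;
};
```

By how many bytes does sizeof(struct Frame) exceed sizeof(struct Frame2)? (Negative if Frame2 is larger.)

8

Packet: 0..4  g  (4B, 4-aligned); 4..8  -- padding (4B); 8..16  b  (8B, 8-aligned); 16..17  a  (1B, 1-aligned); 17..20  -- padding (3B); 20..24  e  (4B, 4-aligned); 24..25  h  (1B, 1-aligned); 25..32  -- tail padding (7B); sizeof = 32, alignof = 8
0..2  port  (2B, 2-aligned)
2..8  -- padding (6B)
8..16  ack  (8B, 8-aligned)
16..18  magic  (2B, 2-aligned)
18..19  flags  (1B, 1-aligned)
19..20  proto  (1B, 1-aligned)
20..21  ttl  (1B, 1-aligned)
21..24  -- padding (3B)
24..128  seq  (104B, 8-aligned)
128..160  payload_len  (32B, 8-aligned)
sizeof = 160, alignof = 8
— Frame2 —
0..104  seq  (104B, 8-aligned)
104..136  payload_len  (32B, 8-aligned)
136..144  ack  (8B, 8-aligned)
144..146  port  (2B, 2-aligned)
146..148  magic  (2B, 2-aligned)
148..149  flags  (1B, 1-aligned)
149..150  proto  (1B, 1-aligned)
150..151  ttl  (1B, 1-aligned)
151..152  -- tail padding (1B)
sizeof = 152, alignof = 8
160 − 152 = 8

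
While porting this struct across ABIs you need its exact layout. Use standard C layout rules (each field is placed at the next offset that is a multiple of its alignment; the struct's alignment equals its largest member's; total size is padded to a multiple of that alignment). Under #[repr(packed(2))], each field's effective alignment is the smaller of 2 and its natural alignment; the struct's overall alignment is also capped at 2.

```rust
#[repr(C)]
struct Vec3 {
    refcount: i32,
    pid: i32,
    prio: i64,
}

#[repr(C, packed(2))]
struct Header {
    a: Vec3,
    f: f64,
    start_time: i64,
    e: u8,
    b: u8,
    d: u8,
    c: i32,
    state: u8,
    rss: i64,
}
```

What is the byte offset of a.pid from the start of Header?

4

Vec3: @0: refcount [4B, align 4] → 4; @4: pid [4B, align 4] → 8; @8: prio [8B, align 8] → 16; size 16, align 8
@0: a [16B, align 2] → 16
within Vec3: pid at 4
0 + 4 = 4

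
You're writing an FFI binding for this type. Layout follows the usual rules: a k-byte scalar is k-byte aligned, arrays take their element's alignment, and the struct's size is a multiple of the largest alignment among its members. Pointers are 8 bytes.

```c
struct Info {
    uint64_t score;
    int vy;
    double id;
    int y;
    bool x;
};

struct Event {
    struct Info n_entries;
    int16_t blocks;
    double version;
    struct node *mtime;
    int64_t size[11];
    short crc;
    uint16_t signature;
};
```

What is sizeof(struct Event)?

152 bytes

Info: 0..8  score  (8B, 8-aligned); 8..12  vy  (4B, 4-aligned); 12..16  -- padding (4B); 16..24  id  (8B, 8-aligned); 24..28  y  (4B, 4-aligned); 28..29  x  (1B, 1-aligned); 29..32  -- tail padding (3B); sizeof = 32, alignof = 8
0..32  n_entries  (32B, 8-aligned)
32..34  blocks  (2B, 2-aligned)
34..40  -- padding (6B)
40..48  version  (8B, 8-aligned)
48..56  mtime  (8B, 8-aligned)
56..144  size  (88B, 8-aligned)
144..146  crc  (2B, 2-aligned)
146..148  signature  (2B, 2-aligned)
148..152  -- tail padding (4B)
sizeof = 152, alignof = 8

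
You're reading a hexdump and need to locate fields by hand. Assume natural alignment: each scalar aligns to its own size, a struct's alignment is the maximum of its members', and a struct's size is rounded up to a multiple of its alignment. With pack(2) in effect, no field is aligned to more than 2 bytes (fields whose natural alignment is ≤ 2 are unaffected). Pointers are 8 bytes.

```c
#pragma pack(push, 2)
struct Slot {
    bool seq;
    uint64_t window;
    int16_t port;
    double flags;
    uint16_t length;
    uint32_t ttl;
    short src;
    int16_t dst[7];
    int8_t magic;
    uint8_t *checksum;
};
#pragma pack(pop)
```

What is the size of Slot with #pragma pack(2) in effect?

52

0..1  seq  (1B, 1-aligned)
1..2  -- padding (1B)
2..10  window  (8B, 2-aligned)
10..12  port  (2B, 2-aligned)
12..20  flags  (8B, 2-aligned)
20..22  length  (2B, 2-aligned)
22..26  ttl  (4B, 2-aligned)
26..28  src  (2B, 2-aligned)
28..42  dst  (14B, 2-aligned)
42..43  magic  (1B, 1-aligned)
43..44  -- padding (1B)
44..52  checksum  (8B, 2-aligned)
sizeof = 52, alignof = 2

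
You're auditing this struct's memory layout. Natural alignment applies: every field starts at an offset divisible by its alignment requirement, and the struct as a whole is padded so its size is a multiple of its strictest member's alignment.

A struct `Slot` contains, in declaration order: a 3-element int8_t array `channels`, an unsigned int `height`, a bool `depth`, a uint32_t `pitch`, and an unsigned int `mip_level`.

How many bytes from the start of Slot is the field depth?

8

@0: channels [3B, align 1] → 3
+1 pad (align 4)
@4: height [4B, align 4] → 8
@8: depth [1B, align 1] → 9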